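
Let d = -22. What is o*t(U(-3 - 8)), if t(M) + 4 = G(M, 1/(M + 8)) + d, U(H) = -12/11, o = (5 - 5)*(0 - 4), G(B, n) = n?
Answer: 0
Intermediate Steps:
o = 0 (o = 0*(-4) = 0)
U(H) = -12/11 (U(H) = -12*1/11 = -12/11)
t(M) = -26 + 1/(8 + M) (t(M) = -4 + (1/(M + 8) - 22) = -4 + (1/(8 + M) - 22) = -4 + (-22 + 1/(8 + M)) = -26 + 1/(8 + M))
o*t(U(-3 - 8)) = 0*((-207 - 26*(-12/11))/(8 - 12/11)) = 0*((-207 + 312/11)/(76/11)) = 0*((11/76)*(-1965/11)) = 0*(-1965/76) = 0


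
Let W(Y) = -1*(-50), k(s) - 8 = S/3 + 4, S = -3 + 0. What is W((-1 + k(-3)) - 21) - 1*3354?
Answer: -3304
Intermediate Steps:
S = -3
k(s) = 11 (k(s) = 8 + (-3/3 + 4) = 8 + (-3*⅓ + 4) = 8 + (-1 + 4) = 8 + 3 = 11)
W(Y) = 50
W((-1 + k(-3)) - 21) - 1*3354 = 50 - 1*3354 = 50 - 3354 = -3304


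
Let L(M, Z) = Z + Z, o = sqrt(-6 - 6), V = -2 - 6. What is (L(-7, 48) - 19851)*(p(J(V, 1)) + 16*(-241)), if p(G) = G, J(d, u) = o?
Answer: 76175280 - 39510*I*sqrt(3) ≈ 7.6175e+7 - 68433.0*I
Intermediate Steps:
V = -8
o = 2*I*sqrt(3) (o = sqrt(-12) = 2*I*sqrt(3) ≈ 3.4641*I)
J(d, u) = 2*I*sqrt(3)
L(M, Z) = 2*Z
(L(-7, 48) - 19851)*(p(J(V, 1)) + 16*(-241)) = (2*48 - 19851)*(2*I*sqrt(3) + 16*(-241)) = (96 - 19851)*(2*I*sqrt(3) - 3856) = -19755*(-3856 + 2*I*sqrt(3)) = 76175280 - 39510*I*sqrt(3)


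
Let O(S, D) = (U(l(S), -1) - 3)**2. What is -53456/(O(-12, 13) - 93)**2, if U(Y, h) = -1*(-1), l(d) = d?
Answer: -53456/7921 ≈ -6.7486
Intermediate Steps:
U(Y, h) = 1
O(S, D) = 4 (O(S, D) = (1 - 3)**2 = (-2)**2 = 4)
-53456/(O(-12, 13) - 93)**2 = -53456/(4 - 93)**2 = -53456/((-89)**2) = -53456/7921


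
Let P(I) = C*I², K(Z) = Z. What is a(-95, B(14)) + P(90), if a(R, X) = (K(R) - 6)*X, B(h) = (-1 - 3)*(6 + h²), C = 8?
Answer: 146408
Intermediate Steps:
B(h) = -24 - 4*h² (B(h) = -4*(6 + h²) = -24 - 4*h²)
a(R, X) = X*(-6 + R) (a(R, X) = (R - 6)*X = (-6 + R)*X = X*(-6 + R))
P(I) = 8*I²
a(-95, B(14)) + P(90) = (-24 - 4*14²)*(-6 - 95) + 8*90² = (-24 - 4*196)*(-101) + 8*8100 = (-24 - 784)*(-101) + 64800 = -808*(-101) + 64800 = 81608 + 64800 = 146408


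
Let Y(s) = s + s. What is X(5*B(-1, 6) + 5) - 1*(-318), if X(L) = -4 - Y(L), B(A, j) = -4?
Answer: 344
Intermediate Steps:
Y(s) = 2*s
X(L) = -4 - 2*L
X(5*B(-1, 6) + 5) - 1*(-318) = (-4 - 2*(5*(-4) + 5)) - 1*(-318) = (-4 - 2*(-20 + 5)) + 318 = (-4 - 2*(-15)) + 318 = (-4 + 30) + 318 = 26 + 318 = 344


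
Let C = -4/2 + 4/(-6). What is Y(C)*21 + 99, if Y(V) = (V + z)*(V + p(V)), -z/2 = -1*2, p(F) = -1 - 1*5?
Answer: -431/3 ≈ -143.67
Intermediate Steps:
p(F) = -6 (p(F) = -1 - 5 = -6)
C = -8/3 (C = -4*½ + 4*(-⅙) = -2 - ⅔ = -8/3 ≈ -2.6667)
z = 4 (z = -(-2)*2 = -2*(-2) = 4)
Y(V) = (-6 + V)*(4 + V) (Y(V) = (V + 4)*(V - 6) = (4 + V)*(-6 + V) = (-6 + V)*(4 + V))
Y(C)*21 + 99 = (-24 + (-8/3)² - 2*(-8/3))*21 + 99 = (-24 + 64/9 + 16/3)*21 + 99 = -104/9*21 + 99 = -728/3 + 99 = -431/3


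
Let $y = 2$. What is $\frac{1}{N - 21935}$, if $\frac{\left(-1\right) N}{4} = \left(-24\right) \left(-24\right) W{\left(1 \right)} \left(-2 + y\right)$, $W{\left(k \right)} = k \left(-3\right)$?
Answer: $- \frac{1}{21935} \approx -4.5589 \cdot 10^{-5}$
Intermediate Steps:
$W{\left(k \right)} = - 3 k$
$N = 0$ ($N = - 4 \left(-24\right) \left(-24\right) \left(-3\right) 1 \left(-2 + 2\right) = - 4 \cdot 576 \left(\left(-3\right) 0\right) = - 4 \cdot 576 \cdot 0 = \left(-4\right) 0 = 0$)
$\frac{1}{N - 21935} = \frac{1}{0 - 21935} = \frac{1}{-21935} = - \frac{1}{21935}$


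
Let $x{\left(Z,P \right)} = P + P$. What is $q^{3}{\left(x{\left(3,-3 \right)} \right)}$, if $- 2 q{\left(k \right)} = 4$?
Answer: $-8$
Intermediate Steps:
$x{\left(Z,P \right)} = 2 P$
$q{\left(k \right)} = -2$ ($q{\left(k \right)} = \left(- \frac{1}{2}\right) 4 = -2$)
$q^{3}{\left(x{\left(3,-3 \right)} \right)} = \left(-2\right)^{3} = -8$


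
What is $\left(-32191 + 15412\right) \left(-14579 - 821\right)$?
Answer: $258396600$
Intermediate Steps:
$\left(-32191 + 15412\right) \left(-14579 - 821\right) = \left(-16779\right) \left(-15400\right) = 258396600$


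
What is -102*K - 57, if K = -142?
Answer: 14427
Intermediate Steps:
-102*K - 57 = -102*(-142) - 57 = 14484 - 57 = 14427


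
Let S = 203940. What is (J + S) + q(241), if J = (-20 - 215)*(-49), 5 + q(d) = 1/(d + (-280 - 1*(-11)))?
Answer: 6032599/28 ≈ 2.1545e+5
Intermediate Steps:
q(d) = -5 + 1/(-269 + d) (q(d) = -5 + 1/(d + (-280 - 1*(-11))) = -5 + 1/(d + (-280 + 11)) = -5 + 1/(d - 269) = -5 + 1/(-269 + d))
J = 11515 (J = -235*(-49) = 11515)
(J + S) + q(241) = (11515 + 203940) + (1346 - 5*241)/(-269 + 241) = 215455 + (1346 - 1205)/(-28) = 215455 - 1/28*141 = 215455 - 141/28 = 6032599/28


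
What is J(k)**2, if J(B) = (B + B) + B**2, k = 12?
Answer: 28224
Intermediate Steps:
J(B) = B**2 + 2*B (J(B) = 2*B + B**2 = B**2 + 2*B)
J(k)**2 = (12*(2 + 12))**2 = (12*14)**2 = 168**2 = 28224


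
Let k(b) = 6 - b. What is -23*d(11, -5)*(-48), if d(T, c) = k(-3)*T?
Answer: 109296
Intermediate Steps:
d(T, c) = 9*T (d(T, c) = (6 - 1*(-3))*T = (6 + 3)*T = 9*T)
-23*d(11, -5)*(-48) = -207*11*(-48) = -23*99*(-48) = -2277*(-48) = 109296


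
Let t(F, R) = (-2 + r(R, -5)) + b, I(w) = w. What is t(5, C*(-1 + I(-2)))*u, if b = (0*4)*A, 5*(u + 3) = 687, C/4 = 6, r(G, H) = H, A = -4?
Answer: -4704/5 ≈ -940.80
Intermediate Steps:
C = 24 (C = 4*6 = 24)
u = 672/5 (u = -3 + (1/5)*687 = -3 + 687/5 = 672/5 ≈ 134.40)
b = 0 (b = (0*4)*(-4) = 0*(-4) = 0)
t(F, R) = -7 (t(F, R) = (-2 - 5) + 0 = -7 + 0 = -7)
t(5, C*(-1 + I(-2)))*u = -7*672/5 = -4704/5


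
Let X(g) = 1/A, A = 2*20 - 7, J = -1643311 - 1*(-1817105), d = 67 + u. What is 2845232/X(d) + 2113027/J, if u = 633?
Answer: 16317982369891/173794 ≈ 9.3893e+7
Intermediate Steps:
d = 700 (d = 67 + 633 = 700)
J = 173794 (J = -1643311 + 1817105 = 173794)
A = 33 (A = 40 - 7 = 33)
X(g) = 1/33
2845232/X(d) + 2113027/J = 2845232/(1/33) + 2113027/173794 = 2845232*33 + 2113027*(1/173794) = 93892656 + 2113027/173794 = 16317982369891/173794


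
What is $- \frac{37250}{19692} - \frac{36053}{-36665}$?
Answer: $- \frac{327907787}{361003590} \approx -0.90832$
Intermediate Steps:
$- \frac{37250}{19692} - \frac{36053}{-36665} = \left(-37250\right) \frac{1}{19692} - - \frac{36053}{36665} = - \frac{18625}{9846} + \frac{36053}{36665} = - \frac{327907787}{361003590}$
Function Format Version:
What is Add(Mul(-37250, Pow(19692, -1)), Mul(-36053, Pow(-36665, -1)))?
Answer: Rational(-327907787, 361003590) ≈ -0.90832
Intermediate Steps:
Add(Mul(-37250, Pow(19692, -1)), Mul(-36053, Pow(-36665, -1))) = Add(Mul(-37250, Rational(1, 19692)), Mul(-36053, Rational(-1, 36665))) = Add(Rational(-18625, 9846), Rational(36053, 36665)) = Rational(-327907787, 361003590)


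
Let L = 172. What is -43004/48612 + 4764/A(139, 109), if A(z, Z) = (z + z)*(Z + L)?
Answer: -390974863/474684027 ≈ -0.82365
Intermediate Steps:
A(z, Z) = 2*z*(172 + Z) (A(z, Z) = (z + z)*(Z + 172) = (2*z)*(172 + Z) = 2*z*(172 + Z))
-43004/48612 + 4764/A(139, 109) = -43004/48612 + 4764/((2*139*(172 + 109))) = -43004*1/48612 + 4764/((2*139*281)) = -10751/12153 + 4764/78118 = -10751/12153 + 4764*(1/78118) = -10751/12153 + 2382/39059 = -390974863/474684027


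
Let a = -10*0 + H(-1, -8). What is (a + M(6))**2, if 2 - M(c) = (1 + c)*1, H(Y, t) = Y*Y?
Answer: 16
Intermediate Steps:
H(Y, t) = Y**2
M(c) = 1 - c (M(c) = 2 - (1 + c) = 2 + (-1 - c) = 1 - c)
a = 1 (a = -10*0 + (-1)**2 = 0 + 1 = 1)
(a + M(6))**2 = (1 + (1 - 1*6))**2 = (1 + (1 - 6))**2 = (1 - 5)**2 = (-4)**2 = 16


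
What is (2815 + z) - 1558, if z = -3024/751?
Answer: 940983/751 ≈ 1253.0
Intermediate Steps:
z = -3024/751 (z = -3024*1/751 = -3024/751 ≈ -4.0266)
(2815 + z) - 1558 = (2815 - 3024/751) - 1558 = 2111041/751 - 1558 = 940983/751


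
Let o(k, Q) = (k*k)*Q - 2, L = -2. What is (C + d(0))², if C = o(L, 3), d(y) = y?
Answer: 100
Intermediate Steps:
o(k, Q) = -2 + Q*k² (o(k, Q) = k²*Q - 2 = Q*k² - 2 = -2 + Q*k²)
C = 10 (C = -2 + 3*(-2)² = -2 + 3*4 = -2 + 12 = 10)
(C + d(0))² = (10 + 0)² = 10² = 100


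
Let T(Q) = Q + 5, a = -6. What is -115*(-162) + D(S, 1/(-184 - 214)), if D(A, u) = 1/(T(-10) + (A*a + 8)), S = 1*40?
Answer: 4415309/237 ≈ 18630.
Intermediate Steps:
T(Q) = 5 + Q
S = 40
D(A, u) = 1/(3 - 6*A) (D(A, u) = 1/((5 - 10) + (A*(-6) + 8)) = 1/(-5 + (-6*A + 8)) = 1/(-5 + (8 - 6*A)) = 1/(3 - 6*A))
-115*(-162) + D(S, 1/(-184 - 214)) = -115*(-162) + 1/(3*(1 - 2*40)) = 18630 + 1/(3*(1 - 80)) = 18630 + (⅓)/(-79) = 18630 + (⅓)*(-1/79) = 18630 - 1/237 = 4415309/237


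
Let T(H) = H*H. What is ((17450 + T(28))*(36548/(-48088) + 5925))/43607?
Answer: 649323798921/262121677 ≈ 2477.2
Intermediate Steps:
T(H) = H²
((17450 + T(28))*(36548/(-48088) + 5925))/43607 = ((17450 + 28²)*(36548/(-48088) + 5925))/43607 = ((17450 + 784)*(36548*(-1/48088) + 5925))*(1/43607) = (18234*(-9137/12022 + 5925))*(1/43607) = (18234*(71221213/12022))*(1/43607) = (649323798921/6011)*(1/43607) = 649323798921/262121677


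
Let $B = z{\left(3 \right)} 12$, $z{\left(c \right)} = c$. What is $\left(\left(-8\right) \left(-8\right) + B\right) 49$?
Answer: $4900$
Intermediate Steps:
$B = 36$ ($B = 3 \cdot 12 = 36$)
$\left(\left(-8\right) \left(-8\right) + B\right) 49 = \left(\left(-8\right) \left(-8\right) + 36\right) 49 = \left(64 + 36\right) 49 = 100 \cdot 49 = 4900$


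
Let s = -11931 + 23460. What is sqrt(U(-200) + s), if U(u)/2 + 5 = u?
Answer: sqrt(11119) ≈ 105.45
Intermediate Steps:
U(u) = -10 + 2*u
s = 11529
sqrt(U(-200) + s) = sqrt((-10 + 2*(-200)) + 11529) = sqrt((-10 - 400) + 11529) = sqrt(-410 + 11529) = sqrt(11119)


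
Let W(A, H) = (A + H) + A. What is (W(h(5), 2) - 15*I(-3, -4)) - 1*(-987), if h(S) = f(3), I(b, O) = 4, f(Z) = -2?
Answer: 925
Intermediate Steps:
h(S) = -2
W(A, H) = H + 2*A
(W(h(5), 2) - 15*I(-3, -4)) - 1*(-987) = ((2 + 2*(-2)) - 15*4) - 1*(-987) = ((2 - 4) - 60) + 987 = (-2 - 60) + 987 = -62 + 987 = 925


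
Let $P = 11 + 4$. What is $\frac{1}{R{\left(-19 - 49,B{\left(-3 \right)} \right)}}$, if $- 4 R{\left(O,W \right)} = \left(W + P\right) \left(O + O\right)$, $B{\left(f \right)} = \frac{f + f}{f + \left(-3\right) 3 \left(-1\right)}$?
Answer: $\frac{1}{476} \approx 0.0021008$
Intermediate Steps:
$P = 15$
$B{\left(f \right)} = \frac{2 f}{9 + f}$ ($B{\left(f \right)} = \frac{2 f}{f - -9} = \frac{2 f}{f + 9} = \frac{2 f}{9 + f}$)
$R{\left(O,W \right)} = - \frac{O \left(15 + W\right)}{2}$ ($R{\left(O,W \right)} = - \frac{\left(W + 15\right) \left(O + O\right)}{4} = - \frac{\left(15 + W\right) 2 O}{4} = - \frac{2 O \left(15 + W\right)}{4} = - \frac{O \left(15 + W\right)}{2}$)
$\frac{1}{R{\left(-19 - 49,B{\left(-3 \right)} \right)}} = \frac{1}{\left(- \frac{1}{2}\right) \left(-19 - 49\right) \left(15 + 2 \left(-3\right) \frac{1}{9 - 3}\right)} = \frac{1}{\left(- \frac{1}{2}\right) \left(-19 - 49\right) \left(15 + 2 \left(-3\right) \frac{1}{6}\right)} = \frac{1}{\left(- \frac{1}{2}\right) \left(-68\right) \left(15 + 2 \left(-3\right) \frac{1}{6}\right)} = \frac{1}{\left(- \frac{1}{2}\right) \left(-68\right) \left(15 - 1\right)} = \frac{1}{\left(- \frac{1}{2}\right) \left(-68\right) 14} = \frac{1}{476}$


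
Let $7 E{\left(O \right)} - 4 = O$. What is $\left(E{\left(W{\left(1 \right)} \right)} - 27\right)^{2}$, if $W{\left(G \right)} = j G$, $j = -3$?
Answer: $\frac{35344}{49} \approx 721.31$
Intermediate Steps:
$W{\left(G \right)} = - 3 G$
$E{\left(O \right)} = \frac{4}{7} + \frac{O}{7}$
$\left(E{\left(W{\left(1 \right)} \right)} - 27\right)^{2} = \left(\left(\frac{4}{7} + \frac{\left(-3\right) 1}{7}\right) - 27\right)^{2} = \left(\left(\frac{4}{7} + \frac{1}{7} \left(-3\right)\right) - 27\right)^{2} = \left(\left(\frac{4}{7} - \frac{3}{7}\right) - 27\right)^{2} = \left(\frac{1}{7} - 27\right)^{2} = \left(- \frac{188}{7}\right)^{2} = \frac{35344}{49}$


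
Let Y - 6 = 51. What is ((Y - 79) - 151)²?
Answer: 29929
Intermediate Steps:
Y = 57 (Y = 6 + 51 = 57)
((Y - 79) - 151)² = ((57 - 79) - 151)² = (-22 - 151)² = (-173)² = 29929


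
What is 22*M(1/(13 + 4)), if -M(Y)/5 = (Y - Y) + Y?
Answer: -110/17 ≈ -6.4706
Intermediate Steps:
M(Y) = -5*Y (M(Y) = -5*((Y - Y) + Y) = -5*(0 + Y) = -5*Y)
22*M(1/(13 + 4)) = 22*(-5/(13 + 4)) = 22*(-5/17) = -110/17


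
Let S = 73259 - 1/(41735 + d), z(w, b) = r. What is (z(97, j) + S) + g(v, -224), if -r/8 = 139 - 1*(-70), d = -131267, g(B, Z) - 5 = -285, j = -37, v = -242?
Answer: 6384258325/89532 ≈ 71307.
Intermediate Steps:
g(B, Z) = -280 (g(B, Z) = 5 - 285 = -280)
r = -1672 (r = -8*(139 - 1*(-70)) = -8*(139 + 70) = -8*209 = -1672)
z(w, b) = -1672
S = 6559024789/89532 (S = 73259 - 1/(41735 - 131267) = 73259 - 1/(-89532) = 73259 - 1*(-1/89532) = 73259 + 1/89532 = 6559024789/89532 ≈ 73259.)
(z(97, j) + S) + g(v, -224) = (-1672 + 6559024789/89532) - 280 = 6409327285/89532 - 280 = 6384258325/89532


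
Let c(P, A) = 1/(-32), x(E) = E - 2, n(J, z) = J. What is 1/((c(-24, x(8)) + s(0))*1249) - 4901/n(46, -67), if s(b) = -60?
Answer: -11759112901/110369134 ≈ -106.54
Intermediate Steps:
x(E) = -2 + E
c(P, A) = -1/32
1/((c(-24, x(8)) + s(0))*1249) - 4901/n(46, -67) = 1/(-1/32 - 60*1249) - 4901/46 = (1/1249)/(-1921/32) - 4901*1/46 = -32/1921*1/1249 - 4901/46 = -32/2399329 - 4901/46 = -11759112901/110369134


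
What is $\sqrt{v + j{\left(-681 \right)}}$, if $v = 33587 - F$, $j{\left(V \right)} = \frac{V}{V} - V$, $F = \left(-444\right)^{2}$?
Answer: $233 i \sqrt{3} \approx 403.57 i$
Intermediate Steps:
$F = 197136$
$j{\left(V \right)} = 1 - V$
$v = -163549$ ($v = 33587 - 197136 = -163549$)
$\sqrt{v + j{\left(-681 \right)}} = \sqrt{-163549 + \left(1 - -681\right)} = \sqrt{-163549 + \left(1 + 681\right)} = \sqrt{-163549 + 682} = \sqrt{-162867} = 233 i \sqrt{3}$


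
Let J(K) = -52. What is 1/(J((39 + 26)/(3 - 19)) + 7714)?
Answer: 1/7662 ≈ 0.00013051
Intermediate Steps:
1/(J((39 + 26)/(3 - 19)) + 7714) = 1/(-52 + 7714) = 1/7662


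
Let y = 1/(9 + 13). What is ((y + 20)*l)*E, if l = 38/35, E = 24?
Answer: 28728/55 ≈ 522.33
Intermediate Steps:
y = 1/22 ≈ 0.045455
l = 38/35 (l = 38*(1/35) = 38/35 ≈ 1.0857)
((y + 20)*l)*E = ((1/22 + 20)*(38/35))*24 = ((441/22)*(38/35))*24 = (1197/55)*24 = 28728/55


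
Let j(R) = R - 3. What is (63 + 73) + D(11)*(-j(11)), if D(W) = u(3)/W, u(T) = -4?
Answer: 1528/11 ≈ 138.91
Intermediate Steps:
j(R) = -3 + R
D(W) = -4/W
(63 + 73) + D(11)*(-j(11)) = (63 + 73) + (-4/11)*(-(-3 + 11)) = 136 + (-4*1/11)*(-1*8) = 136 - 4/11*(-8) = 136 + 32/11 = 1528/11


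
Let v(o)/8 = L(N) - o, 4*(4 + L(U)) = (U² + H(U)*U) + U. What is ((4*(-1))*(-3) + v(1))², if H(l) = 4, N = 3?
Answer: 400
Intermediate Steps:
L(U) = -4 + U²/4 + 5*U/4 (L(U) = -4 + ((U² + 4*U) + U)/4 = -4 + (U² + 5*U)/4 = -4 + (U²/4 + 5*U/4) = -4 + U²/4 + 5*U/4)
v(o) = 16 - 8*o (v(o) = 8*((-4 + (¼)*3² + (5/4)*3) - o) = 8*((-4 + (¼)*9 + 15/4) - o) = 8*((-4 + 9/4 + 15/4) - o) = 8*(2 - o) = 16 - 8*o)
((4*(-1))*(-3) + v(1))² = ((4*(-1))*(-3) + (16 - 8*1))² = (-4*(-3) + (16 - 8))² = (12 + 8)² = 20² = 400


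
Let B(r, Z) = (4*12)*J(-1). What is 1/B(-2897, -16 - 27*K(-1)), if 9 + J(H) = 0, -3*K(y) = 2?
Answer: -1/432 ≈ -0.0023148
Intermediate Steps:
K(y) = -⅔ (K(y) = -⅓*2 = -⅔)
J(H) = -9 (J(H) = -9 + 0 = -9)
B(r, Z) = -432 (B(r, Z) = (4*12)*(-9) = 48*(-9) = -432)
1/B(-2897, -16 - 27*K(-1)) = 1/(-432) = -1/432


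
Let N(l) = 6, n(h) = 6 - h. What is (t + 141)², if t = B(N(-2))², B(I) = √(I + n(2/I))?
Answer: 209764/9 ≈ 23307.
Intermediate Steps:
B(I) = √(6 + I - 2/I) (B(I) = √(I + (6 - 2/I)) = √(6 + I - 2/I))
t = 35/3 (t = (√(6 + 6 - 2/6))² = (√(6 + 6 - 2*⅙))² = (√(6 + 6 - ⅓))² = (√(35/3))² = (√105/3)² = 35/3 ≈ 11.667)
(t + 141)² = (35/3 + 141)² = (458/3)² = 209764/9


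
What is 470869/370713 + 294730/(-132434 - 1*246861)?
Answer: 1981086139/4017416781 ≈ 0.49312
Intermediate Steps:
470869/370713 + 294730/(-132434 - 1*246861) = 470869*(1/370713) + 294730/(-132434 - 246861) = 67267/52959 + 294730/(-379295) = 67267/52959 + 294730*(-1/379295) = 67267/52959 - 58946/75859 = 1981086139/4017416781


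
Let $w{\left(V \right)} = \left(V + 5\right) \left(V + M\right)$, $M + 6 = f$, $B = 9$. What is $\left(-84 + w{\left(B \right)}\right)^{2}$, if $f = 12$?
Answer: $15876$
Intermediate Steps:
$M = 6$ ($M = -6 + 12 = 6$)
$w{\left(V \right)} = \left(5 + V\right) \left(6 + V\right)$ ($w{\left(V \right)} = \left(V + 5\right) \left(V + 6\right) = \left(5 + V\right) \left(6 + V\right)$)
$\left(-84 + w{\left(B \right)}\right)^{2} = \left(-84 + \left(30 + 9^{2} + 11 \cdot 9\right)\right)^{2} = \left(-84 + \left(30 + 81 + 99\right)\right)^{2} = \left(-84 + 210\right)^{2} = 126^{2} = 15876$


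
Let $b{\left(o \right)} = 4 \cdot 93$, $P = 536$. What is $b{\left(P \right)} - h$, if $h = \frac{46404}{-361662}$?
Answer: $\frac{22430778}{60277} \approx 372.13$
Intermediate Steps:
$b{\left(o \right)} = 372$
$h = - \frac{7734}{60277}$ ($h = 46404 \left(- \frac{1}{361662}\right) = - \frac{7734}{60277} \approx -0.12831$)
$b{\left(P \right)} - h = 372 - - \frac{7734}{60277} = 372 + \frac{7734}{60277} = \frac{22430778}{60277}$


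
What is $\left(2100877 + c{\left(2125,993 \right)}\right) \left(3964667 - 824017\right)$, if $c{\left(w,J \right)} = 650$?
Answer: $6600160772550$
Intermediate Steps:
$\left(2100877 + c{\left(2125,993 \right)}\right) \left(3964667 - 824017\right) = \left(2100877 + 650\right) \left(3964667 - 824017\right) = 2101527 \cdot 3140650 = 6600160772550$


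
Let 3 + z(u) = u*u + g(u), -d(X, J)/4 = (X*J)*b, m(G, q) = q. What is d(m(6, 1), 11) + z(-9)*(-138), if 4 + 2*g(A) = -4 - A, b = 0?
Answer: -10833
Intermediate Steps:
d(X, J) = 0 (d(X, J) = -4*X*J*0 = -4*J*X*0 = -4*0 = 0)
g(A) = -4 - A/2 (g(A) = -2 + (-4 - A)/2 = -2 + (-2 - A/2) = -4 - A/2)
z(u) = -7 + u**2 - u/2 (z(u) = -3 + (u*u + (-4 - u/2)) = -3 + (u**2 + (-4 - u/2)) = -3 + (-4 + u**2 - u/2) = -7 + u**2 - u/2)
d(m(6, 1), 11) + z(-9)*(-138) = 0 + (-7 + (-9)**2 - 1/2*(-9))*(-138) = 0 + (-7 + 81 + 9/2)*(-138) = 0 + (157/2)*(-138) = 0 - 10833 = -10833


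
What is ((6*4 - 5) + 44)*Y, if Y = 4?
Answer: 252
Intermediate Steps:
((6*4 - 5) + 44)*Y = ((6*4 - 5) + 44)*4 = ((24 - 5) + 44)*4 = (19 + 44)*4 = 63*4 = 252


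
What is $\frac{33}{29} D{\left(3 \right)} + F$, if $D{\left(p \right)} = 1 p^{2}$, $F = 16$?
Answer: $\frac{761}{29} \approx 26.241$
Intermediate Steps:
$D{\left(p \right)} = p^{2}$
$\frac{33}{29} D{\left(3 \right)} + F = \frac{33}{29} \cdot 3^{2} + 16 = 33 \cdot \frac{1}{29} \cdot 9 + 16 = \frac{33}{29} \cdot 9 + 16 = \frac{297}{29} + 16 = \frac{761}{29}$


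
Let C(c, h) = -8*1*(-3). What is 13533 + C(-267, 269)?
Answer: 13557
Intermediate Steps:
C(c, h) = 24 (C(c, h) = -8*(-3) = 24)
13533 + C(-267, 269) = 13533 + 24 = 13557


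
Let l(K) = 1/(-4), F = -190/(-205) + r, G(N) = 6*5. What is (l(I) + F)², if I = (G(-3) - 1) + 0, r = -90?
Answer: 214593201/26896 ≈ 7978.6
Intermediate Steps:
G(N) = 30
F = -3652/41 (F = -190/(-205) - 90 = -190*(-1/205) - 90 = 38/41 - 90 = -3652/41 ≈ -89.073)
I = 29 (I = (30 - 1) + 0 = 29 + 0 = 29)
l(K) = -¼
(l(I) + F)² = (-¼ - 3652/41)² = (-14649/164)² = 214593201/26896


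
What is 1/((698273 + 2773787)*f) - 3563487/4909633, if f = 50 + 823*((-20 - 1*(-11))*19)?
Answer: -1740620207835518893/2398158436618968340 ≈ -0.72581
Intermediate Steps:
f = -140683 (f = 50 + 823*((-20 + 11)*19) = 50 + 823*(-9*19) = 50 + 823*(-171) = 50 - 140733 = -140683)
1/((698273 + 2773787)*f) - 3563487/4909633 = 1/((698273 + 2773787)*(-140683)) - 3563487/4909633 = -1/140683/3472060 - 3563487*1/4909633 = (1/3472060)*(-1/140683) - 3563487/4909633 = -1/488459816980 - 3563487/4909633 = -1740620207835518893/2398158436618968340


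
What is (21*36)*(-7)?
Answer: -5292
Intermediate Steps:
(21*36)*(-7) = 756*(-7) = -5292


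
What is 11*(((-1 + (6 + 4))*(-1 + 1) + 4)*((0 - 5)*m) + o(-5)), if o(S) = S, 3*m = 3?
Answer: -275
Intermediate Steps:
m = 1 (m = (⅓)*3 = 1)
11*(((-1 + (6 + 4))*(-1 + 1) + 4)*((0 - 5)*m) + o(-5)) = 11*(((-1 + (6 + 4))*(-1 + 1) + 4)*((0 - 5)*1) - 5) = 11*(((-1 + 10)*0 + 4)*(-5*1) - 5) = 11*((9*0 + 4)*(-5) - 5) = 11*((0 + 4)*(-5) - 5) = 11*(4*(-5) - 5) = 11*(-20 - 5) = 11*(-25) = -275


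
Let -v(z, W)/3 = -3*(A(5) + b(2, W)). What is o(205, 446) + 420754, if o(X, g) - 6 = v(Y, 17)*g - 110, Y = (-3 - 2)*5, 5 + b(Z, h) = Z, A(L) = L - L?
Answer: 408608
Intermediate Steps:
A(L) = 0
b(Z, h) = -5 + Z
Y = -25 (Y = -5*5 = -25)
v(z, W) = -27 (v(z, W) = -(-9)*(0 + (-5 + 2)) = -(-9)*(0 - 3) = -(-9)*(-3) = -3*9 = -27)
o(X, g) = -104 - 27*g (o(X, g) = 6 + (-27*g - 110) = 6 + (-110 - 27*g) = -104 - 27*g)
o(205, 446) + 420754 = (-104 - 27*446) + 420754 = (-104 - 12042) + 420754 = -12146 + 420754 = 408608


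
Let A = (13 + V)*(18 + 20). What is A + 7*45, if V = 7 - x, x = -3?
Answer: 1189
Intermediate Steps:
V = 10 (V = 7 - 1*(-3) = 7 + 3 = 10)
A = 874 (A = (13 + 10)*(18 + 20) = 23*38 = 874)
A + 7*45 = 874 + 7*45 = 874 + 315 = 1189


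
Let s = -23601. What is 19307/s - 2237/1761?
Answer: -9643896/4617929 ≈ -2.0884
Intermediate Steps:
19307/s - 2237/1761 = 19307/(-23601) - 2237/1761 = 19307*(-1/23601) - 2237*1/1761 = -19307/23601 - 2237/1761 = -9643896/4617929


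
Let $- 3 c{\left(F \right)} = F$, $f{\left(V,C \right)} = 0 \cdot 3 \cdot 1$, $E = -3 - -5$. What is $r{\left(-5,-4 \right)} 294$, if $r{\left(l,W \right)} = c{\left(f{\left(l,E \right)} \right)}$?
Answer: $0$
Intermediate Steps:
$E = 2$ ($E = -3 + 5 = 2$)
$f{\left(V,C \right)} = 0$ ($f{\left(V,C \right)} = 0 \cdot 1 = 0$)
$c{\left(F \right)} = - \frac{F}{3}$
$r{\left(l,W \right)} = 0$ ($r{\left(l,W \right)} = \left(- \frac{1}{3}\right) 0 = 0$)
$r{\left(-5,-4 \right)} 294 = 0 \cdot 294 = 0$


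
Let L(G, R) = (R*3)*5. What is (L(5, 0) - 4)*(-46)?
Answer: 184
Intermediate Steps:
L(G, R) = 15*R (L(G, R) = (3*R)*5 = 15*R)
(L(5, 0) - 4)*(-46) = (15*0 - 4)*(-46) = (0 - 4)*(-46) = -4*(-46) = 184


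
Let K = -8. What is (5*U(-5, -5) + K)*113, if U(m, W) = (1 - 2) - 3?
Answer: -3164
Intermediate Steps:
U(m, W) = -4 (U(m, W) = -1 - 3 = -4)
(5*U(-5, -5) + K)*113 = (5*(-4) - 8)*113 = (-20 - 8)*113 = -28*113 = -3164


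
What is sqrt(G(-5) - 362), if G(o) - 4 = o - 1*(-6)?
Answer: I*sqrt(357) ≈ 18.894*I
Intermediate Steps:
G(o) = 10 + o (G(o) = 4 + (o - 1*(-6)) = 4 + (o + 6) = 4 + (6 + o) = 10 + o)
sqrt(G(-5) - 362) = sqrt((10 - 5) - 362) = sqrt(5 - 362) = sqrt(-357) = I*sqrt(357)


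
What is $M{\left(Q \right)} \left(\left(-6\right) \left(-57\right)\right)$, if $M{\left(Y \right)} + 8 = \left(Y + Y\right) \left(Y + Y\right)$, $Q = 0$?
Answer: $-2736$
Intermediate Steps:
$M{\left(Y \right)} = -8 + 4 Y^{2}$ ($M{\left(Y \right)} = -8 + \left(Y + Y\right) \left(Y + Y\right) = -8 + 2 Y 2 Y = -8 + 4 Y^{2}$)
$M{\left(Q \right)} \left(\left(-6\right) \left(-57\right)\right) = \left(-8 + 4 \cdot 0^{2}\right) \left(\left(-6\right) \left(-57\right)\right) = \left(-8 + 4 \cdot 0\right) 342 = \left(-8 + 0\right) 342 = \left(-8\right) 342 = -2736$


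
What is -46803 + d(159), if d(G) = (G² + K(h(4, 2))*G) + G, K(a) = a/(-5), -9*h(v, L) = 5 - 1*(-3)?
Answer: -320021/15 ≈ -21335.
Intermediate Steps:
h(v, L) = -8/9 (h(v, L) = -(5 - 1*(-3))/9 = -(5 + 3)/9 = -⅑*8 = -8/9)
K(a) = -a/5 (K(a) = a*(-⅕) = -a/5)
d(G) = G² + 53*G/45 (d(G) = (G² + (-⅕*(-8/9))*G) + G = (G² + 8*G/45) + G = G² + 53*G/45)
-46803 + d(159) = -46803 + (1/45)*159*(53 + 45*159) = -46803 + (1/45)*159*(53 + 7155) = -46803 + (1/45)*159*7208 = -46803 + 382024/15 = -320021/15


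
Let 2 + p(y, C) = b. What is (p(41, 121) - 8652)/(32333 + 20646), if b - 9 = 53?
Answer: -8592/52979 ≈ -0.16218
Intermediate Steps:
b = 62 (b = 9 + 53 = 62)
p(y, C) = 60 (p(y, C) = -2 + 62 = 60)
(p(41, 121) - 8652)/(32333 + 20646) = (60 - 8652)/(32333 + 20646) = -8592/52979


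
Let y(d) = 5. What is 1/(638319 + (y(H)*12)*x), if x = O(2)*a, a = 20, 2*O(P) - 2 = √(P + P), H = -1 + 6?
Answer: 1/640719 ≈ 1.5607e-6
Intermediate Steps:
H = 5
O(P) = 1 + √2*√P/2 (O(P) = 1 + √(P + P)/2 = 1 + √(2*P)/2 = 1 + (√2*√P)/2 = 1 + √2*√P/2)
x = 40 (x = (1 + √2*√2/2)*20 = (1 + 1)*20 = 2*20 = 40)
1/(638319 + (y(H)*12)*x) = 1/(638319 + (5*12)*40) = 1/(638319 + 60*40) = 1/(638319 + 2400) = 1/640719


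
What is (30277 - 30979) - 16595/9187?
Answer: -6465869/9187 ≈ -703.81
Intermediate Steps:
(30277 - 30979) - 16595/9187 = -702 - 16595*1/9187 = -702 - 16595/9187 = -6465869/9187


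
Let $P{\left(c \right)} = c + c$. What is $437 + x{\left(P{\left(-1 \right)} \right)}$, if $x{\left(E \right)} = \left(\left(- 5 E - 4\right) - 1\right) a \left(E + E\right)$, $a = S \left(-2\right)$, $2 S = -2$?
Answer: $397$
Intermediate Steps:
$S = -1$ ($S = \frac{1}{2} \left(-2\right) = -1$)
$P{\left(c \right)} = 2 c$
$a = 2$ ($a = \left(-1\right) \left(-2\right) = 2$)
$x{\left(E \right)} = 4 E \left(-5 - 5 E\right)$ ($x{\left(E \right)} = \left(\left(- 5 E - 4\right) - 1\right) 2 \left(E + E\right) = \left(\left(-4 - 5 E\right) - 1\right) 2 \cdot 2 E = \left(-5 - 5 E\right) 4 E = 4 E \left(-5 - 5 E\right)$)
$437 + x{\left(P{\left(-1 \right)} \right)} = 437 - 20 \cdot 2 \left(-1\right) \left(1 + 2 \left(-1\right)\right) = 437 - - 40 \left(1 - 2\right) = 437 - \left(-40\right) \left(-1\right) = 437 - 40 = 397$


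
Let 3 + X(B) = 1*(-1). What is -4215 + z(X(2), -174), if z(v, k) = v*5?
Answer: -4235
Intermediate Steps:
X(B) = -4 (X(B) = -3 + 1*(-1) = -3 - 1 = -4)
z(v, k) = 5*v
-4215 + z(X(2), -174) = -4215 + 5*(-4) = -4215 - 20 = -4235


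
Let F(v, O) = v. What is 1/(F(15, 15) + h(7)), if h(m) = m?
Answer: 1/22 ≈ 0.045455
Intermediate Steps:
1/(F(15, 15) + h(7)) = 1/(15 + 7) = 1/22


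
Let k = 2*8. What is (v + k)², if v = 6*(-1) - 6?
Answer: 16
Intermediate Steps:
k = 16
v = -12 (v = -6 - 6 = -12)
(v + k)² = (-12 + 16)² = 4² = 16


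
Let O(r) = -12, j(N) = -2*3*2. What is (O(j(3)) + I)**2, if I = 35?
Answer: 529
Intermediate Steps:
j(N) = -12 (j(N) = -6*2 = -12)
(O(j(3)) + I)**2 = (-12 + 35)**2 = 23**2 = 529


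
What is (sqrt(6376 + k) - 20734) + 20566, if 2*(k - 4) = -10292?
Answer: -168 + sqrt(1234) ≈ -132.87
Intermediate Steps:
k = -5142 (k = 4 + (1/2)*(-10292) = 4 - 5146 = -5142)
(sqrt(6376 + k) - 20734) + 20566 = (sqrt(6376 - 5142) - 20734) + 20566 = (sqrt(1234) - 20734) + 20566 = (-20734 + sqrt(1234)) + 20566 = -168 + sqrt(1234)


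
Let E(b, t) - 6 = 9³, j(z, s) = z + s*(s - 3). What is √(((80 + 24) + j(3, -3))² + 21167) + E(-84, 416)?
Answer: 735 + 6*√1022 ≈ 926.81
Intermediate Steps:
j(z, s) = z + s*(-3 + s)
E(b, t) = 735 (E(b, t) = 6 + 9³ = 6 + 729 = 735)
√(((80 + 24) + j(3, -3))² + 21167) + E(-84, 416) = √(((80 + 24) + (3 + (-3)² - 3*(-3)))² + 21167) + 735 = √((104 + (3 + 9 + 9))² + 21167) + 735 = √((104 + 21)² + 21167) + 735 = √(125² + 21167) + 735 = √(15625 + 21167) + 735 = √36792 + 735 = 6*√1022 + 735 = 735 + 6*√1022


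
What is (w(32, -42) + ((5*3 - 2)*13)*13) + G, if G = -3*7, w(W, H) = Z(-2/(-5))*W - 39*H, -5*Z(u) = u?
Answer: 95286/25 ≈ 3811.4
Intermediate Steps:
Z(u) = -u/5
w(W, H) = -39*H - 2*W/25 (w(W, H) = (-(-2)/(5*(-5)))*W - 39*H = (-(-2)*(-1)/(5*5))*W - 39*H = (-⅕*⅖)*W - 39*H = -2*W/25 - 39*H = -39*H - 2*W/25)
G = -21
(w(32, -42) + ((5*3 - 2)*13)*13) + G = ((-39*(-42) - 2/25*32) + ((5*3 - 2)*13)*13) - 21 = ((1638 - 64/25) + ((15 - 2)*13)*13) - 21 = (40886/25 + (13*13)*13) - 21 = (40886/25 + 169*13) - 21 = (40886/25 + 2197) - 21 = 95811/25 - 21 = 95286/25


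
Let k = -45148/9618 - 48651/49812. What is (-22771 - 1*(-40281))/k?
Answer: -199735659480/64686607 ≈ -3087.7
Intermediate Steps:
k = -64686607/11406948 (k = -45148*1/9618 - 48651*1/49812 = -22574/4809 - 16217/16604 = -64686607/11406948 ≈ -5.6708)
(-22771 - 1*(-40281))/k = (-22771 - 1*(-40281))/(-64686607/11406948) = (-22771 + 40281)*(-11406948/64686607) = 17510*(-11406948/64686607) = -199735659480/64686607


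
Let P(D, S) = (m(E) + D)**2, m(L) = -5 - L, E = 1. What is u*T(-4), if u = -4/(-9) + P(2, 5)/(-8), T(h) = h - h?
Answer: 0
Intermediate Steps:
T(h) = 0
P(D, S) = (-6 + D)**2 (P(D, S) = ((-5 - 1*1) + D)**2 = ((-5 - 1) + D)**2 = (-6 + D)**2)
u = -14/9 (u = -4/(-9) + (-6 + 2)**2/(-8) = -4*(-1/9) + (-4)**2*(-1/8) = 4/9 + 16*(-1/8) = 4/9 - 2 = -14/9 ≈ -1.5556)
u*T(-4) = -14/9*0 = 0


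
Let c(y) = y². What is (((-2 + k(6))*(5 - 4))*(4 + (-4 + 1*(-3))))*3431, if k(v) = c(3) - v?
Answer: -10293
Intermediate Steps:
k(v) = 9 - v (k(v) = 3² - v = 9 - v)
(((-2 + k(6))*(5 - 4))*(4 + (-4 + 1*(-3))))*3431 = (((-2 + (9 - 1*6))*(5 - 4))*(4 + (-4 + 1*(-3))))*3431 = (((-2 + (9 - 6))*1)*(4 + (-4 - 3)))*3431 = (((-2 + 3)*1)*(4 - 7))*3431 = ((1*1)*(-3))*3431 = (1*(-3))*3431 = -3*3431 = -10293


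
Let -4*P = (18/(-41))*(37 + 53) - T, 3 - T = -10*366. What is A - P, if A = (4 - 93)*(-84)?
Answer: 1074261/164 ≈ 6550.4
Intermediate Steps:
T = 3663 (T = 3 - (-10)*366 = 3 - 1*(-3660) = 3 + 3660 = 3663)
A = 7476 (A = -89*(-84) = 7476)
P = 151803/164 (P = -((18/(-41))*(37 + 53) - 1*3663)/4 = -((18*(-1/41))*90 - 3663)/4 = -(-18/41*90 - 3663)/4 = -(-1620/41 - 3663)/4 = -¼*(-151803/41) = 151803/164 ≈ 925.63)
A - P = 7476 - 1*151803/164 = 7476 - 151803/164 = 1074261/164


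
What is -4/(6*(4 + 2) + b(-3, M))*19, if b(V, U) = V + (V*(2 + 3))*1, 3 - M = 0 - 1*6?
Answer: -38/9 ≈ -4.2222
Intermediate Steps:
M = 9 (M = 3 - (0 - 1*6) = 3 - (0 - 6) = 3 - 1*(-6) = 3 + 6 = 9)
b(V, U) = 6*V (b(V, U) = V + (V*5)*1 = V + (5*V)*1 = V + 5*V = 6*V)
-4/(6*(4 + 2) + b(-3, M))*19 = -4/(6*(4 + 2) + 6*(-3))*19 = -4/(6*6 - 18)*19 = -4/(36 - 18)*19 = -4/18*19 = -4*1/18*19 = -2/9*19 = -38/9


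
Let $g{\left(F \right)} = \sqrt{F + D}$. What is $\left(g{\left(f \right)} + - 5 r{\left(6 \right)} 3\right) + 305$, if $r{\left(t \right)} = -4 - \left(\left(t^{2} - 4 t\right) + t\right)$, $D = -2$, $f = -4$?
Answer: $635 + i \sqrt{6} \approx 635.0 + 2.4495 i$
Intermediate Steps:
$r{\left(t \right)} = -4 - t^{2} + 3 t$ ($r{\left(t \right)} = -4 - \left(t^{2} - 3 t\right) = -4 - t^{2} + 3 t$)
$g{\left(F \right)} = \sqrt{-2 + F}$ ($g{\left(F \right)} = \sqrt{F - 2} = \sqrt{-2 + F}$)
$\left(g{\left(f \right)} + - 5 r{\left(6 \right)} 3\right) + 305 = \left(\sqrt{-2 - 4} + - 5 \left(-4 - 6^{2} + 3 \cdot 6\right) 3\right) + 305 = \left(\sqrt{-6} + - 5 \left(-4 - 36 + 18\right) 3\right) + 305 = \left(i \sqrt{6} + - 5 \left(-4 - 36 + 18\right) 3\right) + 305 = \left(i \sqrt{6} + \left(-5\right) \left(-22\right) 3\right) + 305 = \left(i \sqrt{6} + 110 \cdot 3\right) + 305 = \left(i \sqrt{6} + 330\right) + 305 = \left(330 + i \sqrt{6}\right) + 305 = 635 + i \sqrt{6}$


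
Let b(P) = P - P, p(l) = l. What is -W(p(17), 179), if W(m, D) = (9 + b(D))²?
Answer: -81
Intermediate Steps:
b(P) = 0
W(m, D) = 81 (W(m, D) = (9 + 0)² = 9² = 81)
-W(p(17), 179) = -1*81 = -81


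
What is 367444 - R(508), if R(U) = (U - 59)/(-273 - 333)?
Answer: 222671513/606 ≈ 3.6744e+5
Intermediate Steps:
R(U) = 59/606 - U/606 (R(U) = (-59 + U)/(-606) = (-59 + U)*(-1/606) = 59/606 - U/606)
367444 - R(508) = 367444 - (59/606 - 1/606*508) = 367444 - (59/606 - 254/303) = 367444 - 1*(-449/606) = 367444 + 449/606 = 222671513/606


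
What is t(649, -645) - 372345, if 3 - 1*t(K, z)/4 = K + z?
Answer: -372349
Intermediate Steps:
t(K, z) = 12 - 4*K - 4*z (t(K, z) = 12 - 4*(K + z) = 12 + (-4*K - 4*z) = 12 - 4*K - 4*z)
t(649, -645) - 372345 = (12 - 4*649 - 4*(-645)) - 372345 = (12 - 2596 + 2580) - 372345 = -4 - 372345 = -372349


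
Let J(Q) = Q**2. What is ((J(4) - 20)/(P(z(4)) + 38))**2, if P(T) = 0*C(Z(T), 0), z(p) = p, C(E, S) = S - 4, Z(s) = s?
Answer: 4/361 ≈ 0.011080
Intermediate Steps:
C(E, S) = -4 + S
P(T) = 0 (P(T) = 0*(-4 + 0) = 0*(-4) = 0)
((J(4) - 20)/(P(z(4)) + 38))**2 = ((4**2 - 20)/(0 + 38))**2 = ((16 - 20)/38)**2 = (-4*1/38)**2 = (-2/19)**2 = 4/361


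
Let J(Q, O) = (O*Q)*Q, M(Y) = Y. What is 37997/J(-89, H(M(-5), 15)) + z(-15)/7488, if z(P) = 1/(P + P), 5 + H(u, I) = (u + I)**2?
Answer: 1706978717/33808095360 ≈ 0.050490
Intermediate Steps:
H(u, I) = -5 + (I + u)**2 (H(u, I) = -5 + (u + I)**2 = -5 + (I + u)**2)
z(P) = 1/(2*P)
J(Q, O) = O*Q**2
37997/J(-89, H(M(-5), 15)) + z(-15)/7488 = 37997/(((-5 + (15 - 5)**2)*(-89)**2)) + ((1/2)/(-15))/7488 = 37997/(((-5 + 10**2)*7921)) + ((1/2)*(-1/15))*(1/7488) = 37997/(((-5 + 100)*7921)) - 1/30*1/7488 = 37997/((95*7921)) - 1/224640 = 37997/752495 - 1/224640 = 1706978717/33808095360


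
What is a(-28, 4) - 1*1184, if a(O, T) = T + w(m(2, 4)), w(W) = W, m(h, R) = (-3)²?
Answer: -1171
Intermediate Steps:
m(h, R) = 9
a(O, T) = 9 + T (a(O, T) = T + 9 = 9 + T)
a(-28, 4) - 1*1184 = (9 + 4) - 1*1184 = 13 - 1184 = -1171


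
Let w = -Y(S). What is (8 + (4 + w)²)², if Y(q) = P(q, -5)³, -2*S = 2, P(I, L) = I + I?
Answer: 23104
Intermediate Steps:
P(I, L) = 2*I
S = -1 (S = -½*2 = -1)
Y(q) = 8*q³ (Y(q) = (2*q)³ = 8*q³)
w = 8 (w = -8*(-1)³ = -8*(-1) = -1*(-8) = 8)
(8 + (4 + w)²)² = (8 + (4 + 8)²)² = (8 + 12²)² = (8 + 144)² = 152² = 23104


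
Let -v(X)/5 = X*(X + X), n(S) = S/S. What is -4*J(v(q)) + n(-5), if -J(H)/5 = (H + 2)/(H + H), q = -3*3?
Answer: 889/81 ≈ 10.975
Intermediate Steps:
q = -9
n(S) = 1
v(X) = -10*X**2 (v(X) = -5*X*(X + X) = -5*X*2*X = -10*X**2)
J(H) = -5*(2 + H)/(2*H) (J(H) = -5*(H + 2)/(H + H) = -5*(2 + H)/(2*H))
-4*J(v(q)) + n(-5) = -4*(-5/2 - 5/((-10*(-9)**2))) + 1 = -4*(-5/2 - 5/((-10*81))) + 1 = -4*(-5/2 - 5/(-810)) + 1 = -4*(-5/2 - 5*(-1/810)) + 1 = -4*(-5/2 + 1/162) + 1 = -4*(-202/81) + 1 = 808/81 + 1 = 889/81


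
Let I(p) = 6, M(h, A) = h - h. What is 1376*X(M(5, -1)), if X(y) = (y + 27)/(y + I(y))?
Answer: 6192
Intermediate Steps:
M(h, A) = 0
X(y) = (27 + y)/(6 + y) (X(y) = (y + 27)/(y + 6) = (27 + y)/(6 + y))
1376*X(M(5, -1)) = 1376*((27 + 0)/(6 + 0)) = 1376*(27/6) = 1376*((1/6)*27) = 1376*(9/2) = 6192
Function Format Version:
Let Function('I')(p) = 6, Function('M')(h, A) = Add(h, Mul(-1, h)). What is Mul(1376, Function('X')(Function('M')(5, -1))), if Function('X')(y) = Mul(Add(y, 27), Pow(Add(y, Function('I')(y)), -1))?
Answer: 6192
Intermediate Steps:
Function('M')(h, A) = 0
Function('X')(y) = Mul(Pow(Add(6, y), -1), Add(27, y)) (Function('X')(y) = Mul(Add(y, 27), Pow(Add(y, 6), -1)) = Mul(Add(27, y), Pow(Add(6, y), -1)) = Mul(Pow(Add(6, y), -1), Add(27, y)))
Mul(1376, Function('X')(Function('M')(5, -1))) = Mul(1376, Mul(Pow(Add(6, 0), -1), Add(27, 0))) = Mul(1376, Mul(Pow(6, -1), 27)) = Mul(1376, Mul(Rational(1, 6), 27)) = Mul(1376, Rational(9, 2)) = 6192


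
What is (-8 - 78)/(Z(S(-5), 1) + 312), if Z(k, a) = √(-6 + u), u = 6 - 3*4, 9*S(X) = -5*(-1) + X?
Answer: -2236/8113 + 43*I*√3/24339 ≈ -0.27561 + 0.00306*I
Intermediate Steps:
S(X) = 5/9 + X/9 (S(X) = (-5*(-1) + X)/9 = (5 + X)/9 = 5/9 + X/9)
u = -6 (u = 6 - 12 = -6)
Z(k, a) = 2*I*√3 (Z(k, a) = √(-6 - 6) = √(-12) = 2*I*√3)
(-8 - 78)/(Z(S(-5), 1) + 312) = (-8 - 78)/(2*I*√3 + 312) = -86/(312 + 2*I*√3)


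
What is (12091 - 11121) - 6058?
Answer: -5088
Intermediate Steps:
(12091 - 11121) - 6058 = 970 - 6058 = -5088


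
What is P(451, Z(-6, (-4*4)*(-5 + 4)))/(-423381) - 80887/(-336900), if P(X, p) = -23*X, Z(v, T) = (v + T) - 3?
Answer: 4193409183/15848562100 ≈ 0.26459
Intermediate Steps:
Z(v, T) = -3 + T + v (Z(v, T) = (T + v) - 3 = -3 + T + v)
P(451, Z(-6, (-4*4)*(-5 + 4)))/(-423381) - 80887/(-336900) = -23*451/(-423381) - 80887/(-336900) = -10373*(-1/423381) - 80887*(-1/336900) = 10373/423381 + 80887/336900 = 4193409183/15848562100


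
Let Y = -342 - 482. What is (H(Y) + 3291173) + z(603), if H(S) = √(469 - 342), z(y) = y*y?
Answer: 3654782 + √127 ≈ 3.6548e+6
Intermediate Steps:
z(y) = y²
Y = -824
H(S) = √127
(H(Y) + 3291173) + z(603) = (√127 + 3291173) + 603² = (3291173 + √127) + 363609 = 3654782 + √127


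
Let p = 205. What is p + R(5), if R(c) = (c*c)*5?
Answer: 330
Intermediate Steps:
R(c) = 5*c² (R(c) = c²*5 = 5*c²)
p + R(5) = 205 + 5*5² = 205 + 5*25 = 205 + 125 = 330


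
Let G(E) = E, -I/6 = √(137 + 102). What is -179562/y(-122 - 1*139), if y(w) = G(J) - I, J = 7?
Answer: 1256934/8555 - 1077372*√239/8555 ≈ -1800.0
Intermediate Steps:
I = -6*√239 (I = -6*√(137 + 102) = -6*√239 ≈ -92.758)
y(w) = 7 + 6*√239 (y(w) = 7 - (-6)*√239 = 7 + 6*√239)
-179562/y(-122 - 1*139) = -179562/(7 + 6*√239)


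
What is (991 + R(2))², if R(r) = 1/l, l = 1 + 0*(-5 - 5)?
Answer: 984064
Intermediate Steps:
l = 1 (l = 1 + 0*(-10) = 1 + 0 = 1)
R(r) = 1 (R(r) = 1/1 = 1)
(991 + R(2))² = (991 + 1)² = 992² = 984064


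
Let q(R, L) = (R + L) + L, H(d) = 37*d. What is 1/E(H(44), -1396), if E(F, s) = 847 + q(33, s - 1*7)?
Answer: -1/1926 ≈ -0.00051921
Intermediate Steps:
q(R, L) = R + 2*L (q(R, L) = (L + R) + L = R + 2*L)
E(F, s) = 866 + 2*s (E(F, s) = 847 + (33 + 2*(s - 1*7)) = 847 + (33 + 2*(s - 7)) = 847 + (33 + 2*(-7 + s)) = 847 + (33 + (-14 + 2*s)) = 847 + (19 + 2*s) = 866 + 2*s)
1/E(H(44), -1396) = 1/(866 + 2*(-1396)) = 1/(866 - 2792) = 1/(-1926) = -1/1926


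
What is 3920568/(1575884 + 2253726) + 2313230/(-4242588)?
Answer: 1943646502421/4061864357670 ≈ 0.47851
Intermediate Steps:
3920568/(1575884 + 2253726) + 2313230/(-4242588) = 3920568/3829610 + 2313230*(-1/4242588) = 3920568*(1/3829610) - 1156615/2121294 = 1960284/1914805 - 1156615/2121294 = 1943646502421/4061864357670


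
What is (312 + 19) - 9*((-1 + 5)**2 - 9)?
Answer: 268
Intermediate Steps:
(312 + 19) - 9*((-1 + 5)**2 - 9) = 331 - 9*(4**2 - 9) = 331 - 9*(16 - 9) = 331 - 9*7 = 331 - 63 = 268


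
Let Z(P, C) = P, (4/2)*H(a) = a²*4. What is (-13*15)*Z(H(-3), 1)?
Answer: -3510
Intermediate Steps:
H(a) = 2*a² (H(a) = (a²*4)/2 = (4*a²)/2 = 2*a²)
(-13*15)*Z(H(-3), 1) = (-13*15)*(2*(-3)²) = -390*9 = -195*18 = -3510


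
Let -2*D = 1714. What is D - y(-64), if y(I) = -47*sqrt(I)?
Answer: -857 + 376*I ≈ -857.0 + 376.0*I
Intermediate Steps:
D = -857 (D = -1/2*1714 = -857)
D - y(-64) = -857 - (-47)*sqrt(-64) = -857 - (-47)*8*I = -857 - (-376)*I = -857 + 376*I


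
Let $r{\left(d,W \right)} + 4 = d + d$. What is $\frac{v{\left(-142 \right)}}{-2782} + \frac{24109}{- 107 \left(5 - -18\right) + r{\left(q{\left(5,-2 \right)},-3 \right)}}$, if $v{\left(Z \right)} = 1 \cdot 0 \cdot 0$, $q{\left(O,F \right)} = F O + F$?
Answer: $- \frac{24109}{2489} \approx -9.6862$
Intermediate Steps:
$q{\left(O,F \right)} = F + F O$
$v{\left(Z \right)} = 0$ ($v{\left(Z \right)} = 0 \cdot 0 = 0$)
$r{\left(d,W \right)} = -4 + 2 d$ ($r{\left(d,W \right)} = -4 + \left(d + d\right) = -4 + 2 d$)
$\frac{v{\left(-142 \right)}}{-2782} + \frac{24109}{- 107 \left(5 - -18\right) + r{\left(q{\left(5,-2 \right)},-3 \right)}} = \frac{0}{-2782} + \frac{24109}{- 107 \left(5 - -18\right) + \left(-4 + 2 \left(- 2 \left(1 + 5\right)\right)\right)} = 0 \left(- \frac{1}{2782}\right) + \frac{24109}{- 107 \left(5 + 18\right) + \left(-4 + 2 \left(\left(-2\right) 6\right)\right)} = 0 + \frac{24109}{\left(-107\right) 23 + \left(-4 + 2 \left(-12\right)\right)} = 0 + \frac{24109}{-2461 - 28} = 0 + \frac{24109}{-2489} = 0 + 24109 \left(- \frac{1}{2489}\right) = 0 - \frac{24109}{2489} = - \frac{24109}{2489}$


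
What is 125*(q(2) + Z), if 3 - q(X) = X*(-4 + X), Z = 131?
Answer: 17250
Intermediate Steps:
q(X) = 3 - X*(-4 + X)
125*(q(2) + Z) = 125*((3 - 1*2² + 4*2) + 131) = 125*((3 - 1*4 + 8) + 131) = 125*((3 - 4 + 8) + 131) = 125*(7 + 131) = 125*138 = 17250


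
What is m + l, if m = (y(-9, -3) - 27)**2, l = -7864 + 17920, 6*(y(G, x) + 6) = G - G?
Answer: 11145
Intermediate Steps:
y(G, x) = -6 (y(G, x) = -6 + (G - G)/6 = -6 + (1/6)*0 = -6 + 0 = -6)
l = 10056
m = 1089 (m = (-6 - 27)**2 = (-33)**2 = 1089)
m + l = 1089 + 10056 = 11145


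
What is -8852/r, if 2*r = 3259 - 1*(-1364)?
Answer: -17704/4623 ≈ -3.8295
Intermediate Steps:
r = 4623/2 (r = (3259 - 1*(-1364))/2 = (3259 + 1364)/2 = (½)*4623 = 4623/2 ≈ 2311.5)
-8852/r = -8852/4623/2 = -8852*2/4623 = -17704/4623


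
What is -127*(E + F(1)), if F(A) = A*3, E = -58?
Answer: 6985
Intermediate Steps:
F(A) = 3*A
-127*(E + F(1)) = -127*(-58 + 3*1) = -127*(-58 + 3) = -127*(-55) = 6985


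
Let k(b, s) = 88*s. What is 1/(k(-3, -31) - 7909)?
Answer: -1/10637 ≈ -9.4011e-5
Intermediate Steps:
1/(k(-3, -31) - 7909) = 1/(88*(-31) - 7909) = 1/(-2728 - 7909) = 1/(-10637) = -1/10637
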